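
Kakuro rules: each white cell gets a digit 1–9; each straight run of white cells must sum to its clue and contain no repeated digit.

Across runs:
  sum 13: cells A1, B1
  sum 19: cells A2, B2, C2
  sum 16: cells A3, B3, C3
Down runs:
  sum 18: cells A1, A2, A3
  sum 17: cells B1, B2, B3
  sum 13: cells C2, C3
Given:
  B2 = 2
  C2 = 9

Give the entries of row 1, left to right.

A2 = 19 − 11 = 8 completes the 19 across.
C3 = 13 − 9 = 4 completes the 13 down.
No cell is forced outright now. B3 can only be 7 or 9 (the digits allowed by both its 16 across and its 17 down). If B3 = 7: that forces B1 = 8, after which A3 would have to be in {5} for the 16 across but in {1,3,4,6,7,9} for the 18 down — contradiction. So B3 = 9.
B1 = 17 − 11 = 6 completes the 17 down.
A3 = 16 − 13 = 3 completes the 16 across.
A1 = 13 − 6 = 7 completes the 13 across.

7, 6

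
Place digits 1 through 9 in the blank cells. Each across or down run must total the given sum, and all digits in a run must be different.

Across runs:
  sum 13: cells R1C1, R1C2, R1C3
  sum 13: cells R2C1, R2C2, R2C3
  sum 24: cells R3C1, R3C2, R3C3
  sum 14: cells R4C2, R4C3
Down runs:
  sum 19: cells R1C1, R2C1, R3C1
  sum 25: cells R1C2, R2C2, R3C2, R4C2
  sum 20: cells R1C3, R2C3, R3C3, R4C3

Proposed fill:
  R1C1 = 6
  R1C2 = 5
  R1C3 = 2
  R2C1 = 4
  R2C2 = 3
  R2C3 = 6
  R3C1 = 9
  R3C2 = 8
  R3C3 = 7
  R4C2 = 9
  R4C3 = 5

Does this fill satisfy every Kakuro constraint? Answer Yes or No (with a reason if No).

Yes

Across: 6+5+2=13; 4+3+6=13; 9+8+7=24; 9+5=14. Down: 6+4+9=19; 5+3+8+9=25; 2+6+7+5=20. No digit repeats within any run.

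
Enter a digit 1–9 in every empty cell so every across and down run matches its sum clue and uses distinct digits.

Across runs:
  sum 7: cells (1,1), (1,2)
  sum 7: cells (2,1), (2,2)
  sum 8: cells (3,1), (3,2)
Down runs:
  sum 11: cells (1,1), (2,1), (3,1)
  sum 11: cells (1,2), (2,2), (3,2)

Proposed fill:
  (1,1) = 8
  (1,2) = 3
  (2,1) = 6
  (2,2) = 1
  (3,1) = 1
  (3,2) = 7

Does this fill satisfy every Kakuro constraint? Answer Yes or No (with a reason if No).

No — the down run (1,1)–(3,1) sums to 15, not 11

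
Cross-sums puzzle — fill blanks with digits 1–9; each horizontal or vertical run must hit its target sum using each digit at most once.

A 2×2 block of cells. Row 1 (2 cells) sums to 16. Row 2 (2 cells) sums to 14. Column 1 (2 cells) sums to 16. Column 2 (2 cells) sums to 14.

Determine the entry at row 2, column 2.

5

16 in 2 cells must be {7,9}.
The 16 across and the 14 down share only 9, so (1,2) = 9.
The 14 across and the 16 down share only 9, so (2,1) = 9.
(2,2) = 14 − 9 = 5 completes the 14 across.
(1,1) = 16 − 9 = 7 completes the 16 across.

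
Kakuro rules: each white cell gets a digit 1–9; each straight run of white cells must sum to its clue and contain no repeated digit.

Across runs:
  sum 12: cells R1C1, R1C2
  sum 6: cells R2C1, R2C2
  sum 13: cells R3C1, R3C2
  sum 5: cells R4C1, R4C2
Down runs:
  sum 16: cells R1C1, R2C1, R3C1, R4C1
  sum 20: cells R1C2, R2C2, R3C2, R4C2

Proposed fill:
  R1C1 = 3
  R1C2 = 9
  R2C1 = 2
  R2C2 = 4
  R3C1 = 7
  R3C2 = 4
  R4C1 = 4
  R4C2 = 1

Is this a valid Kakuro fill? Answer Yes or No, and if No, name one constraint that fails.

No — the down run R1C2–R4C2 sums to 18, not 20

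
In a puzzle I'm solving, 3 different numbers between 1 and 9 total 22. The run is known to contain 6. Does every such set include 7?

The only way to make 22 from 3 distinct digits under that restriction is {6,7,9}, which contains 7.

Yes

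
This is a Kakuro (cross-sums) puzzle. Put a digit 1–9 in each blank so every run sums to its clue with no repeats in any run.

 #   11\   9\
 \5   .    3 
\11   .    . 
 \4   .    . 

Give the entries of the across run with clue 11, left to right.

6 5

4 in 2 cells must be {1,3}.
R1C1 = 5 − 3 = 2 completes the 5 across.
R3C2 = 1: the only remaining digit allowed by both the 4 across and the 9 down.
R2C2 = 9 − 4 = 5 completes the 9 down.
R3C1 = 4 − 1 = 3 completes the 4 across.
R2C1 = 11 − 5 = 6 completes the 11 across.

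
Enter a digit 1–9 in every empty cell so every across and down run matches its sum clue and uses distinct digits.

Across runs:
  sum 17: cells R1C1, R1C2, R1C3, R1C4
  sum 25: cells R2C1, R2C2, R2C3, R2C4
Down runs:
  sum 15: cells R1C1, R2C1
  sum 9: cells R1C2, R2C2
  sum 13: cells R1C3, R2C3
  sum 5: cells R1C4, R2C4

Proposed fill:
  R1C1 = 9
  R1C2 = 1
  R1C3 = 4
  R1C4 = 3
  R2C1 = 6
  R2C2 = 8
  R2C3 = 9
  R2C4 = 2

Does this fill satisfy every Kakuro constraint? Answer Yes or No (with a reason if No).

Across: 9+1+4+3=17; 6+8+9+2=25. Down: 9+6=15; 1+8=9; 4+9=13; 3+2=5. No digit repeats within any run.

Yes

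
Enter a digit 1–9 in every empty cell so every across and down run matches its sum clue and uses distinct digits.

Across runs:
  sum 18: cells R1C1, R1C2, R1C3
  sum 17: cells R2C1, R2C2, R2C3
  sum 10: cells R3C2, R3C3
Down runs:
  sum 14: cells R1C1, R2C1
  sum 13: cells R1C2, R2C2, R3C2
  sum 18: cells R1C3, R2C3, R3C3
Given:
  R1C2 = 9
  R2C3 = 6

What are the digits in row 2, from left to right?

8 3 6

Given what's placed, R2C2 must be 3 to fit the 17 across and 13 down.
R3C2 = 13 − 12 = 1 completes the 13 down.
R3C3 = 10 − 1 = 9 completes the 10 across.
R1C3 = 18 − 15 = 3 completes the 18 down.
R2C1 = 17 − 9 = 8 completes the 17 across.
R1C1 = 18 − 12 = 6 completes the 18 across.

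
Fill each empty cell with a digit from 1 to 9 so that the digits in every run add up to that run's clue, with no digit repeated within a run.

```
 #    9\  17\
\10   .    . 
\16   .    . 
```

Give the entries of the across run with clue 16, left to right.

16 in 2 cells must be {7,9}; 17 in 2 cells must be {8,9}.
The 16 across and the 9 down share only 7, so R2C1 = 7.
R2C2 = 16 − 7 = 9 completes the 16 across.
R1C1 = 9 − 7 = 2 completes the 9 down.
R1C2 = 10 − 2 = 8 completes the 10 across.

7 9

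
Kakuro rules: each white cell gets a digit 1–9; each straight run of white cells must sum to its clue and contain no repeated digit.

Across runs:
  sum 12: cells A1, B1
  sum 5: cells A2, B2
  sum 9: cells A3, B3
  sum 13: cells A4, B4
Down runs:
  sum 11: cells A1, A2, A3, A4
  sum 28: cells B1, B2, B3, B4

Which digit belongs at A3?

2

11 in 4 cells must be {1,2,3,5}.
Only 4 fits B2 under both its across sum 5 and down sum 28.
The 13 across and the 11 down share only 5, so A4 = 5.
B4 = 13 − 5 = 8 completes the 13 across.
A1 = 3: the only remaining digit allowed by both the 12 across and the 11 down.
B1 = 12 − 3 = 9 completes the 12 across.
A2 = 5 − 4 = 1 completes the 5 across.
A3 = 11 − 9 = 2 completes the 11 down.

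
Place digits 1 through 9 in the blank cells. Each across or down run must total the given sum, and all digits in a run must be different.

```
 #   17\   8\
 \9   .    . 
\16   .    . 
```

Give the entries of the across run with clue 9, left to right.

16 in 2 cells must be {7,9}; 17 in 2 cells must be {8,9}.
The 9 across and the 17 down share only 8, so R1C1 = 8.
R1C2 = 9 − 8 = 1 completes the 9 across.
R2C1 = 17 − 8 = 9 completes the 17 down.
R2C2 = 16 − 9 = 7 completes the 16 across.

8 1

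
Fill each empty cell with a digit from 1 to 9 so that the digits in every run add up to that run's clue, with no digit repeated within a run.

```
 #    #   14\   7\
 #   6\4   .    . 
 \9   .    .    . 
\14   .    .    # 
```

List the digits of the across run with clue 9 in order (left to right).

1, 2, 6

4 in 2 cells must be {1,3}.
The 14 across and the 6 down share only 5, so R3C1 = 5.
R3C2 = 14 − 5 = 9 completes the 14 across.
R2C1 = 6 − 5 = 1 completes the 6 down.
No cell is forced outright now. R2C2 can only be 2 or 3 (the digits allowed by both its 9 across and its 14 down). If R2C2 = 3: then R1C2 would have to be in {1,3} for the 4 across but in {2} for the 14 down — contradiction. So R2C2 = 2.
R1C2 = 14 − 11 = 3 completes the 14 down.
R1C3 = 4 − 3 = 1 completes the 4 across.
R2C3 = 9 − 3 = 6 completes the 9 across.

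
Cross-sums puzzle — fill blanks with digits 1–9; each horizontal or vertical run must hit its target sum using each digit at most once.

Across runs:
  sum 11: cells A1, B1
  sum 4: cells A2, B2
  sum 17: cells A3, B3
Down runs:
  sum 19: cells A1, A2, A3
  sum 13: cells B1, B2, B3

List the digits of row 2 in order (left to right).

3, 1

4 in 2 cells must be {1,3}; 17 in 2 cells must be {8,9}.
The 4 across and the 19 down share only 3, so A2 = 3.
B2 = 4 − 3 = 1 completes the 4 across.
Given what's placed, A3 must be 9 to fit the 17 across and 19 down.
B3 = 17 − 9 = 8 completes the 17 across.
A1 = 19 − 12 = 7 completes the 19 down.
B1 = 11 − 7 = 4 completes the 11 across.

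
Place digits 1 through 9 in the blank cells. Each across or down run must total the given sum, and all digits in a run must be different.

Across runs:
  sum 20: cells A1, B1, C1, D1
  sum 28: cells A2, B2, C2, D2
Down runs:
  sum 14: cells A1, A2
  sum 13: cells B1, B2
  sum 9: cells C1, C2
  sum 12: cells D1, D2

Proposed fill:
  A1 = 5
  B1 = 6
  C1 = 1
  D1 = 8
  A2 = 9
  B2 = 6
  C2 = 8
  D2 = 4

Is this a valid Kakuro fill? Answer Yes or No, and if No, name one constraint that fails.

No — the across run A2–D2 sums to 27, not 28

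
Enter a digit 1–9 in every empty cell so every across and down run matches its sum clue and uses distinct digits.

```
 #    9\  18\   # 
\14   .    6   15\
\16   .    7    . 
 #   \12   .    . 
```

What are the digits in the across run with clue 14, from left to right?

R1C1 = 14 − 6 = 8 completes the 14 across.
R2C1 = 9 − 8 = 1 completes the 9 down.
R2C3 = 16 − 8 = 8 completes the 16 across.
R3C2 = 18 − 13 = 5 completes the 18 down.
R3C3 = 12 − 5 = 7 completes the 12 across.

8, 6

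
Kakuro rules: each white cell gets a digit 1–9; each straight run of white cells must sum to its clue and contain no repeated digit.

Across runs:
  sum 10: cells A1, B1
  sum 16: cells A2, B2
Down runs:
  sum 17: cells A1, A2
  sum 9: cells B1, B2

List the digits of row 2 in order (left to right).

16 in 2 cells must be {7,9}; 17 in 2 cells must be {8,9}.
The 16 across and the 17 down share only 9, so A2 = 9.
B2 = 16 − 9 = 7 completes the 16 across.
A1 = 17 − 9 = 8 completes the 17 down.
B1 = 10 − 8 = 2 completes the 10 across.

9 7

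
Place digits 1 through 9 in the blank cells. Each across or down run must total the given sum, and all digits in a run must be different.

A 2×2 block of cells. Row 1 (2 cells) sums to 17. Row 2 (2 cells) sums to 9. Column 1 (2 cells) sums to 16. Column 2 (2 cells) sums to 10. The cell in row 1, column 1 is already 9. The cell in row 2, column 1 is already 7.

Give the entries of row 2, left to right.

7 2

17 in 2 cells must be {8,9}; 16 in 2 cells must be {7,9}.
(1,2) = 17 − 9 = 8 completes the 17 across.
(2,2) = 9 − 7 = 2 completes the 9 across.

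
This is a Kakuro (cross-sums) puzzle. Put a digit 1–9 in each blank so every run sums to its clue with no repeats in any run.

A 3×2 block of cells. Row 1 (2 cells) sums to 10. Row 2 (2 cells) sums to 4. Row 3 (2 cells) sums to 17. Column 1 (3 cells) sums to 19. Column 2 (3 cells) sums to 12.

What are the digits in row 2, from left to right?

3 1

4 in 2 cells must be {1,3}; 17 in 2 cells must be {8,9}.
The 4 across and the 19 down share only 3, so (2,1) = 3.
(2,2) = 4 − 3 = 1 completes the 4 across.
Given what's placed, (3,1) must be 9 to fit the 17 across and 19 down.
(3,2) = 17 − 9 = 8 completes the 17 across.
(1,1) = 19 − 12 = 7 completes the 19 down.
(1,2) = 10 − 7 = 3 completes the 10 across.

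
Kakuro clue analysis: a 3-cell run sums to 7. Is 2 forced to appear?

Yes

The only way to make 7 from 3 distinct digits is {1,2,4}, which contains 2.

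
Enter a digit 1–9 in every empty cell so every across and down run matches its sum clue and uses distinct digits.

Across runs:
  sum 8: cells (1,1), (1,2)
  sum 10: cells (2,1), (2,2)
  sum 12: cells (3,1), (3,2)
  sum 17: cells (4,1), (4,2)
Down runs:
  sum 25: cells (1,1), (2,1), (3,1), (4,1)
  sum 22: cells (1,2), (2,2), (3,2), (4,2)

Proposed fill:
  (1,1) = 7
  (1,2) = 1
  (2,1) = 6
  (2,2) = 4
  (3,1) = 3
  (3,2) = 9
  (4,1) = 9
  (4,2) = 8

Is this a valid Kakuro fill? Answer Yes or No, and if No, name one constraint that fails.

Yes

Across: 7+1=8; 6+4=10; 3+9=12; 9+8=17. Down: 7+6+3+9=25; 1+4+9+8=22. No digit repeats within any run.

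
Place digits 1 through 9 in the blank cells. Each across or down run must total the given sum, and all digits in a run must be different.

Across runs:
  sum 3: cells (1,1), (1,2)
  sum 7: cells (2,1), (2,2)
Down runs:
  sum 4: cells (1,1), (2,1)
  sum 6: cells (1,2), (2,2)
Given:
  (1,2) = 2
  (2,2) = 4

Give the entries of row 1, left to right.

3 in 2 cells must be {1,2}; 4 in 2 cells must be {1,3}.
(1,1) = 3 − 2 = 1 completes the 3 across.
(2,1) = 7 − 4 = 3 completes the 7 across.

1, 2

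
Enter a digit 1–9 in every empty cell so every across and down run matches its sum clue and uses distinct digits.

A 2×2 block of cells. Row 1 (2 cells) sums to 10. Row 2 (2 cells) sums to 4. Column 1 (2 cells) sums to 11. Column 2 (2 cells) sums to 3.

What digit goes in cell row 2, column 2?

4 in 2 cells must be {1,3}; 3 in 2 cells must be {1,2}.
The 4 across and the 11 down share only 3, so (2,1) = 3.
(2,2) = 4 − 3 = 1 completes the 4 across.
(1,1) = 11 − 3 = 8 completes the 11 down.
(1,2) = 10 − 8 = 2 completes the 10 across.

1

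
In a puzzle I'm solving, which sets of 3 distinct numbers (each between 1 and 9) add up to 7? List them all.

3 distinct digits from 1–9 sum between 6 and 24.
Only one set works: {1,2,4}.

{1,2,4}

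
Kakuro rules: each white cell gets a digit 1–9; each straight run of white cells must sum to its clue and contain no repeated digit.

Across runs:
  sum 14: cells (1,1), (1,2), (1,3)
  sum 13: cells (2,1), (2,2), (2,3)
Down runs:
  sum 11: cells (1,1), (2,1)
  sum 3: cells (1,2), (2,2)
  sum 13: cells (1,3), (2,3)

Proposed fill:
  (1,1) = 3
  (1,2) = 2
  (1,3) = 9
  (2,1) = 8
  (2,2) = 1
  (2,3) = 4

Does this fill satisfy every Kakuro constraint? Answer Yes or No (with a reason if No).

Yes

Across: 3+2+9=14; 8+1+4=13. Down: 3+8=11; 2+1=3; 9+4=13. No digit repeats within any run.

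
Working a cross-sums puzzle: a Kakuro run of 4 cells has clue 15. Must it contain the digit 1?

No

Counterexample: {2,3,4,6} sums to 15 without using 1.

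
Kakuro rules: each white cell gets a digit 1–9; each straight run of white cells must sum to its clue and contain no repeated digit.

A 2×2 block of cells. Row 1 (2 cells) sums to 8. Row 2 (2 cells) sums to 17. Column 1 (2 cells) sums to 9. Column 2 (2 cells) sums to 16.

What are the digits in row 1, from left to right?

17 in 2 cells must be {8,9}; 16 in 2 cells must be {7,9}.
The 8 across and the 16 down share only 7, so (1,2) = 7.
The 17 across and the 9 down share only 8, so (2,1) = 8.
(2,2) = 17 − 8 = 9 completes the 17 across.
(1,1) = 8 − 7 = 1 completes the 8 across.

1 7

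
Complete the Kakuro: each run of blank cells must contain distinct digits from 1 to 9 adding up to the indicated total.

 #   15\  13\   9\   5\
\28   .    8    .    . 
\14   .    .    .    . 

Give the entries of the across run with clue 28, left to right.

9 8 7 4

R1C4 = 4: the only remaining digit allowed by both the 28 across and the 5 down.
R2C2 = 13 − 8 = 5 completes the 13 down.
R2C4 = 5 − 4 = 1 completes the 5 down.
R1C3 = 7: the only remaining digit allowed by both the 28 across and the 9 down.
Given what's placed, R2C1 must be 6 to fit the 14 across and 15 down.
R2C3 = 14 − 12 = 2 completes the 14 across.
R1C1 = 28 − 19 = 9 completes the 28 across.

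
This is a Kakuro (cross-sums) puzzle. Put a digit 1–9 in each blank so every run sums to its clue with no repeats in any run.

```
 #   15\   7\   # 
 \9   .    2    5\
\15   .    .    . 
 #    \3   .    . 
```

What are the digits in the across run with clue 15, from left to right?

3 in 2 cells must be {1,2}; 7 in 3 cells must be {1,2,4}.
R1C1 = 9 − 2 = 7 completes the 9 across.
R2C1 = 15 − 7 = 8 completes the 15 down.
R3C2 = 1: the only remaining digit allowed by both the 3 across and the 7 down.
R3C3 = 3 − 1 = 2 completes the 3 across.
R2C2 = 7 − 3 = 4 completes the 7 down.
R2C3 = 15 − 12 = 3 completes the 15 across.

8, 4, 3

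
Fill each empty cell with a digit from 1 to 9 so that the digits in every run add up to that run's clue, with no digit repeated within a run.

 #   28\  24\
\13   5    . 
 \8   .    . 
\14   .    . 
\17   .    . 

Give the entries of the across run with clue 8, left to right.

6, 2

17 in 2 cells must be {8,9}.
R1C2 = 13 − 5 = 8 completes the 13 across.
R2C1 = 6: the only remaining digit allowed by both the 8 across and the 28 down.
R2C2 = 8 − 6 = 2 completes the 8 across.
R4C2 = 9: the only remaining digit allowed by both the 17 across and the 24 down.
R3C2 = 24 − 19 = 5 completes the 24 down.
R4C1 = 17 − 9 = 8 completes the 17 across.
R3C1 = 14 − 5 = 9 completes the 14 across.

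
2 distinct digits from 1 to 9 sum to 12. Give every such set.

{3,9}; {4,8}; {5,7}

2 distinct digits from 1–9 sum between 3 and 17.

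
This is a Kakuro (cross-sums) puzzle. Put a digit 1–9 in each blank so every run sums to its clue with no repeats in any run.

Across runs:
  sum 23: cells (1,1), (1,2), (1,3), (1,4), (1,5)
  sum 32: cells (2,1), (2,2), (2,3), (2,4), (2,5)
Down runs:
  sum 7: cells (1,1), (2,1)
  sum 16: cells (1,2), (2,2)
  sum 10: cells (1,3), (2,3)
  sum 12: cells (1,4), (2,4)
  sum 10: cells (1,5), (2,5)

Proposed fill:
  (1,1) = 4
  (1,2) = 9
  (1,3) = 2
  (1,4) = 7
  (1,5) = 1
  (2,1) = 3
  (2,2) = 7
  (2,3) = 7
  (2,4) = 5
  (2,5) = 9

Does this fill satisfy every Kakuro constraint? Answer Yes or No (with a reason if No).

No — the across run (2,1)–(2,5) sums to 31, not 32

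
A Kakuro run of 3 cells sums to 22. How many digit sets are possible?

2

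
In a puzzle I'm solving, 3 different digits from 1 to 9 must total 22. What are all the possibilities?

{5,8,9}; {6,7,9}

3 distinct digits from 1–9 sum between 6 and 24.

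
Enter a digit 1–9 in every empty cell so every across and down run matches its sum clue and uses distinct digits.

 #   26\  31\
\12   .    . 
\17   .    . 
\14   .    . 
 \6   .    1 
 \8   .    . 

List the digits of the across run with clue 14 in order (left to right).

8 6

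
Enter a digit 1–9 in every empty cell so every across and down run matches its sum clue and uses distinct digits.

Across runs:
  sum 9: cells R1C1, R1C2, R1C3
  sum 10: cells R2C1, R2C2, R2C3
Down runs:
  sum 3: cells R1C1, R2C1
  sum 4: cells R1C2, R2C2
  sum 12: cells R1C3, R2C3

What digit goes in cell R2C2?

3 in 2 cells must be {1,2}; 4 in 2 cells must be {1,3}.
Nothing is forced directly, so branch on R1C2, whose candidates are 1 or 3. If R1C2 = 1: that forces R1C1 = 2, after which R1C3 would have to be in {6} for the 9 across but in {3,4,5,7,8,9} for the 12 down — contradiction. So R1C2 = 3.
R2C2 = 4 − 3 = 1 completes the 4 down.
Given what's placed, R2C1 must be 2 to fit the 10 across and 3 down.
R2C3 = 10 − 3 = 7 completes the 10 across.
R1C1 = 3 − 2 = 1 completes the 3 down.
R1C3 = 9 − 4 = 5 completes the 9 across.

1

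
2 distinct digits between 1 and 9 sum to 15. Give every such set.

{6,9}; {7,8}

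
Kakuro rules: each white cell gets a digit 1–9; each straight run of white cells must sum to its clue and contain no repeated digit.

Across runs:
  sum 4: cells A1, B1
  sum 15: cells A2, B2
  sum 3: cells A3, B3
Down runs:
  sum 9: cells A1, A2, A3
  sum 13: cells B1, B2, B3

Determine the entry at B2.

4 in 2 cells must be {1,3}; 3 in 2 cells must be {1,2}.
The 15 across and the 9 down share only 6, so A2 = 6.
B2 = 15 − 6 = 9 completes the 15 across.
Given what's placed, B3 must be 1 to fit the 3 across and 13 down.
A1 = 1: the only remaining digit allowed by both the 4 across and the 9 down.
B1 = 4 − 1 = 3 completes the 4 across.
A3 = 3 − 1 = 2 completes the 3 across.

9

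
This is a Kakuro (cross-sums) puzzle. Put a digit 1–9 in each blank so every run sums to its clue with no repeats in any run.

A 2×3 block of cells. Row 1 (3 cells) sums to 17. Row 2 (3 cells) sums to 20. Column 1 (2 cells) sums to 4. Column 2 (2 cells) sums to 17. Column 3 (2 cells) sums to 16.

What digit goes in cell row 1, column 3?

7

4 in 2 cells must be {1,3}; 17 in 2 cells must be {8,9}; 16 in 2 cells must be {7,9}.
The 20 across and the 4 down share only 3, so (2,1) = 3.
Given what's placed, (2,3) must be 9 to fit the 20 across and 16 down.
(1,1) = 4 − 3 = 1 completes the 4 down.
(1,2) = 9: the only remaining digit allowed by both the 17 across and the 17 down.
(1,3) = 17 − 10 = 7 completes the 17 across.
(2,2) = 20 − 12 = 8 completes the 20 across.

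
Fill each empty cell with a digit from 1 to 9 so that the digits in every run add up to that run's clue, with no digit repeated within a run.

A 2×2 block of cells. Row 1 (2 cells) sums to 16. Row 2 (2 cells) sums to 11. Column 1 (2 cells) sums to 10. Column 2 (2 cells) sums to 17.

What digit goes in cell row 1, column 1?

7

16 in 2 cells must be {7,9}; 17 in 2 cells must be {8,9}.
The 16 across and the 17 down share only 9, so (1,2) = 9.
(2,2) = 17 − 9 = 8 completes the 17 down.
(1,1) = 16 − 9 = 7 completes the 16 across.
(2,1) = 11 − 8 = 3 completes the 11 across.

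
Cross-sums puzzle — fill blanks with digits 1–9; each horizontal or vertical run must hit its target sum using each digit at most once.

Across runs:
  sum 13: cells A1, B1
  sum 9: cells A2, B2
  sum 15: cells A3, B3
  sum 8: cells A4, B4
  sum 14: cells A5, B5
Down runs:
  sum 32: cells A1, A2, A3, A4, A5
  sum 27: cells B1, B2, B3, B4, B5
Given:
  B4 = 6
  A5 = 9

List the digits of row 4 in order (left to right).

A4 = 8 − 6 = 2 completes the 8 across.
B5 = 14 − 9 = 5 completes the 14 across.
No cell is forced outright now. A1 can only be 6 or 7 or 8 (the digits allowed by both its 13 across and its 32 down). If A1 = 7: then B1 would have to be in {6} for the 13 across but in {1,3,4,7,8,9} for the 27 down — contradiction. If A1 = 8: then B1 would have to be in {5} for the 13 across but in {1,3,4,7,8,9} for the 27 down — contradiction. So A1 = 6.
B1 = 13 − 6 = 7 completes the 13 across.
B3 = 8: the only remaining digit allowed by both the 15 across and the 27 down.
B2 = 27 − 26 = 1 completes the 27 down.
A3 = 15 − 8 = 7 completes the 15 across.
A2 = 9 − 1 = 8 completes the 9 across.

2, 6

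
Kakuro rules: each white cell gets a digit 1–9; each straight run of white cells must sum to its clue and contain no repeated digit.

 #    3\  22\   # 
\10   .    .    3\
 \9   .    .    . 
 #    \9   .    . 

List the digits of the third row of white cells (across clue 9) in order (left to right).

7, 2

3 in 2 cells must be {1,2}.
Nothing is forced directly, so branch on R2C2, whose candidates are 5 or 6. If R2C2 = 5: that forces R2C1 = 1, after which R2C3 would have to be in {3} for the 9 across but in {1,2} for the 3 down — contradiction. So R2C2 = 6.
R3C2 = 7: the only remaining digit allowed by both the 9 across and the 22 down.
R3C3 = 9 − 7 = 2 completes the 9 across.
R1C2 = 22 − 13 = 9 completes the 22 down.
R2C3 = 3 − 2 = 1 completes the 3 down.
R1C1 = 10 − 9 = 1 completes the 10 across.
R2C1 = 9 − 7 = 2 completes the 9 across.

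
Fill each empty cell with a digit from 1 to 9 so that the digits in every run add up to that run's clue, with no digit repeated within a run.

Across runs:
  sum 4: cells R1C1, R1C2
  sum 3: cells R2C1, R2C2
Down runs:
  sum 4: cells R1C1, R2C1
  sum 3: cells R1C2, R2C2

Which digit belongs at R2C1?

4 in 2 cells must be {1,3}; 3 in 2 cells must be {1,2}.
The 4 across and the 3 down share only 1, so R1C2 = 1.
The 3 across and the 4 down share only 1, so R2C1 = 1.
R2C2 = 3 − 1 = 2 completes the 3 across.
R1C1 = 4 − 1 = 3 completes the 4 across.

1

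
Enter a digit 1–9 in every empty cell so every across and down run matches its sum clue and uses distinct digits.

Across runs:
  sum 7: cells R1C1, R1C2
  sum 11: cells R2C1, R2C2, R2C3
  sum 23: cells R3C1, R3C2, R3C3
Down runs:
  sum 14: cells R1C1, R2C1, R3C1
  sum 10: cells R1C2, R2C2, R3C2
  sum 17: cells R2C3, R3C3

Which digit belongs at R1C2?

23 in 3 cells must be {6,8,9}; 17 in 2 cells must be {8,9}.
Only 8 fits R2C3 under both its across sum 11 and down sum 17.
The 23 across and the 10 down share only 6, so R3C2 = 6.
R3C3 = 17 − 8 = 9 completes the 17 down.
R2C2 = 1: the only remaining digit allowed by both the 11 across and the 10 down.
R3C1 = 23 − 15 = 8 completes the 23 across.
R1C2 = 10 − 7 = 3 completes the 10 down.

3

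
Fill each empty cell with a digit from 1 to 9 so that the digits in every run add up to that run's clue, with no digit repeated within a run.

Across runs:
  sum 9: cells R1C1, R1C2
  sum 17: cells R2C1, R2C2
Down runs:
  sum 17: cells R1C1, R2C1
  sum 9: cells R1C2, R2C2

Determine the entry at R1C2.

1

17 in 2 cells must be {8,9}.
The 9 across and the 17 down share only 8, so R1C1 = 8.
R1C2 = 9 − 8 = 1 completes the 9 across.
R2C1 = 17 − 8 = 9 completes the 17 down.
R2C2 = 17 − 9 = 8 completes the 17 across.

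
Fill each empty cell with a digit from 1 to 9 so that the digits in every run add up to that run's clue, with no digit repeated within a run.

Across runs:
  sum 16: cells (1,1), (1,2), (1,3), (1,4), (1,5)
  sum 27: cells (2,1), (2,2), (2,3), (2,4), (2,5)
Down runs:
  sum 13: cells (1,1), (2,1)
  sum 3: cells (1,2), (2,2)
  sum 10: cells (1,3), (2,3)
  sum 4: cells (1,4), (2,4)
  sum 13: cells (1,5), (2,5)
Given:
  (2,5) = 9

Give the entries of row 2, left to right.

7, 2, 8, 1, 9

16 in 5 cells must be {1,2,3,4,6}; 3 in 2 cells must be {1,2}; 4 in 2 cells must be {1,3}.
(1,5) = 13 − 9 = 4 completes the 13 down.
Given what's placed, (1,1) must be 6 to fit the 16 across and 13 down.
(2,1) = 13 − 6 = 7 completes the 13 down.
Nothing is forced directly, so branch on (1,2), whose candidates are 1 or 2. If (1,2) = 2: that forces (2,2) = 1, after which (2,4) would have to be in {2,4,6,8} for the 27 across but in {1,3} for the 4 down — contradiction. So (1,2) = 1.
Given what's placed, (1,4) must be 3 to fit the 16 across and 4 down.
(2,2) = 3 − 1 = 2 completes the 3 down.
(2,4) = 4 − 3 = 1 completes the 4 down.
(1,3) = 16 − 14 = 2 completes the 16 across.
(2,3) = 27 − 19 = 8 completes the 27 across.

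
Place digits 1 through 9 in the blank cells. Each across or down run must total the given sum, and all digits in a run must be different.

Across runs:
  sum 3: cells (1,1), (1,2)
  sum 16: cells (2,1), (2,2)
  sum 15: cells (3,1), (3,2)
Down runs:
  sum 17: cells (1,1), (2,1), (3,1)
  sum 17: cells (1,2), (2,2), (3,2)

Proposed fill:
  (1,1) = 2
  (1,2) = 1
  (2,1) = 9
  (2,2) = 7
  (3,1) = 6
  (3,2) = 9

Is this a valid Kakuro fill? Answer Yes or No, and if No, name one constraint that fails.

Across: 2+1=3; 9+7=16; 6+9=15. Down: 2+9+6=17; 1+7+9=17. No digit repeats within any run.

Yes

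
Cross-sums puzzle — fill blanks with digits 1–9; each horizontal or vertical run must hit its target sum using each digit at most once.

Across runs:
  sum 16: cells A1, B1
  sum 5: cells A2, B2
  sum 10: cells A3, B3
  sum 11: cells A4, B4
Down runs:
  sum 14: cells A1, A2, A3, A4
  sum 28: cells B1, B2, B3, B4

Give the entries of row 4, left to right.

4, 7

16 in 2 cells must be {7,9}.
Only 7 fits A1 under both its across sum 16 and down sum 14.
B1 = 16 − 7 = 9 completes the 16 across.
Given what's placed, B2 must be 4 to fit the 5 across and 28 down.
A2 = 5 − 4 = 1 completes the 5 across.
No cell is forced outright now. A3 can only be 2 or 4 (the digits allowed by both its 10 across and its 14 down). If A3 = 4: then B3 would have to be in {6} for the 10 across but in {7,8} for the 28 down — contradiction. So A3 = 2.
B3 = 10 − 2 = 8 completes the 10 across.
A4 = 14 − 10 = 4 completes the 14 down.
B4 = 11 − 4 = 7 completes the 11 across.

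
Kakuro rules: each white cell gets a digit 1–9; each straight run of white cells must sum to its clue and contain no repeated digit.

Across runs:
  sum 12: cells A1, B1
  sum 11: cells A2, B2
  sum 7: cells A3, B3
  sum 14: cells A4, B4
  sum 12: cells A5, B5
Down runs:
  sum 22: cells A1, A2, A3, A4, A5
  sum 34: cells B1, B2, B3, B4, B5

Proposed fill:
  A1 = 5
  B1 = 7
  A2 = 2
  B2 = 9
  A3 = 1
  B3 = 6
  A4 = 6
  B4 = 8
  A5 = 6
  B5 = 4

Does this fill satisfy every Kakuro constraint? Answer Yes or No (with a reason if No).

No — the across run A5–B5 sums to 10, not 12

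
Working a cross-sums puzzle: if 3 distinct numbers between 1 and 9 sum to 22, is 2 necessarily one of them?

No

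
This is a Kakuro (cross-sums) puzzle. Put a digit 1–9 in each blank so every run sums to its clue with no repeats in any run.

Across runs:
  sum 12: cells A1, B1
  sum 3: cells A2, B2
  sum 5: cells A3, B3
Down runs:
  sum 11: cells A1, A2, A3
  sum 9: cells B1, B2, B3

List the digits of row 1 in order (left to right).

8 4

3 in 2 cells must be {1,2}.
Nothing is forced directly, so branch on B1, whose candidates are 3 or 4 or 5. If B1 = 3: then A1 would have to be in {9} for the 12 across but in {1,2,3,4,5,6,7,8} for the 11 down — contradiction. If B1 = 5: that forces A1 = 7, A2 = 1, after which B2 would have to be in {2} for the 3 across but in {1,3} for the 9 down — contradiction. So B1 = 4.
A1 = 12 − 4 = 8 completes the 12 across.
Given what's placed, B2 must be 2 to fit the 3 across and 9 down.
B3 = 9 − 6 = 3 completes the 9 down.
A2 = 3 − 2 = 1 completes the 3 across.
A3 = 5 − 3 = 2 completes the 5 across.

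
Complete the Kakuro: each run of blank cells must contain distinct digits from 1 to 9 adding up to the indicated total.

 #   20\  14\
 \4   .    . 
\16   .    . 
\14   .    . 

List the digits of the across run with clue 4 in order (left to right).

4 in 2 cells must be {1,3}; 16 in 2 cells must be {7,9}.
The 4 across and the 20 down share only 3, so R1C1 = 3.
R1C2 = 4 − 3 = 1 completes the 4 across.
Given what's placed, R2C1 must be 9 to fit the 16 across and 20 down.
R2C2 = 16 − 9 = 7 completes the 16 across.
R3C1 = 20 − 12 = 8 completes the 20 down.
R3C2 = 14 − 8 = 6 completes the 14 across.

3 1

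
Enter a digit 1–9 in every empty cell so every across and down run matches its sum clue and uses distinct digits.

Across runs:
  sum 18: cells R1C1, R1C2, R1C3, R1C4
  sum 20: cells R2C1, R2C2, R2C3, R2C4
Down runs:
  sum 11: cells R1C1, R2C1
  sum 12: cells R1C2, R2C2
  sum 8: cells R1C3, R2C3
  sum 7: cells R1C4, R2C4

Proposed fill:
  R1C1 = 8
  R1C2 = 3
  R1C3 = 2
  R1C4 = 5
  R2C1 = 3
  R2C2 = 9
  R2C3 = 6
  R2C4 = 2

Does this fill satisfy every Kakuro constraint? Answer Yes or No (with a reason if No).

Yes

Across: 8+3+2+5=18; 3+9+6+2=20. Down: 8+3=11; 3+9=12; 2+6=8; 5+2=7. No digit repeats within any run.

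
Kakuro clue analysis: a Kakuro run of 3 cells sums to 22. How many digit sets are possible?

2

3 distinct digits from 1–9 sum between 6 and 24.
Enumerating: {5,8,9}, {6,7,9}.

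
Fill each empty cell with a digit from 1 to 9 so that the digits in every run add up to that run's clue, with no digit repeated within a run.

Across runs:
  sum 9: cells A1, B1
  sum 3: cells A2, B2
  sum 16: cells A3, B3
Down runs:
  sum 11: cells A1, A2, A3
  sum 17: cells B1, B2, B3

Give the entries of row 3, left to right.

7 9

3 in 2 cells must be {1,2}; 16 in 2 cells must be {7,9}.
The 16 across and the 11 down share only 7, so A3 = 7.
B3 = 16 − 7 = 9 completes the 16 across.
Given what's placed, A2 must be 1 to fit the 3 across and 11 down.
B2 = 3 − 1 = 2 completes the 3 across.
A1 = 11 − 8 = 3 completes the 11 down.
B1 = 9 − 3 = 6 completes the 9 across.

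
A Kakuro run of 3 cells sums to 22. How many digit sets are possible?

2

3 distinct digits from 1–9 sum between 6 and 24.
Enumerating: {5,8,9}, {6,7,9}.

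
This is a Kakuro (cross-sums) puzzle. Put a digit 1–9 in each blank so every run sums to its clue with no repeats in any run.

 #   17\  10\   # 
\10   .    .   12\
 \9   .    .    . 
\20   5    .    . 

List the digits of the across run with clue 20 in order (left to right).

Nothing is forced directly, so branch on R2C1, whose candidates are 3 or 4. If R2C1 = 4: that forces R1C1 = 8, R1C2 = 2, R2C2 = 3, after which R2C3 would have to be in {2} for the 9 across but in {3,4,5,7,8,9} for the 12 down — contradiction. So R2C1 = 3.
R1C1 = 17 − 8 = 9 completes the 17 down.
R1C2 = 10 − 9 = 1 completes the 10 across.
Nothing is forced directly, so branch on R2C3, whose candidates are 4 or 5. If R2C3 = 5: then R2C2 would have to be in {1} for the 9 across but in {2,3,4,5,6,7} for the 10 down — contradiction. So R2C3 = 4.
R2C2 = 9 − 7 = 2 completes the 9 across.
R3C2 = 10 − 3 = 7 completes the 10 down.
R3C3 = 20 − 12 = 8 completes the 20 across.

5 7 8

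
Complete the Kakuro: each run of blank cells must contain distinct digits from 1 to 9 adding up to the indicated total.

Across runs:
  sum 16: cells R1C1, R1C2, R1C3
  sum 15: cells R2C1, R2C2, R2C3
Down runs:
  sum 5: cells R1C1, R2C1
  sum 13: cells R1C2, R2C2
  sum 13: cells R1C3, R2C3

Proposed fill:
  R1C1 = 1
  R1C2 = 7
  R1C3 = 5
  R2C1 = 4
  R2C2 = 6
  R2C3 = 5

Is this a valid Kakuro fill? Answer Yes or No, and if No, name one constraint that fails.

No — the down run R1C3–R2C3 sums to 10, not 13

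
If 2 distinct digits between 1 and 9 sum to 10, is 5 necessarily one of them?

No

Counterexample: {1,9} sums to 10 without using 5.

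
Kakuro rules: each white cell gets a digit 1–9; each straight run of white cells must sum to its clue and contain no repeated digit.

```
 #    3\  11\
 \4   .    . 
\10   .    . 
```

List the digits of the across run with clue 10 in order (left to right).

4 in 2 cells must be {1,3}; 3 in 2 cells must be {1,2}.
The 4 across and the 3 down share only 1, so R1C1 = 1.
R1C2 = 4 − 1 = 3 completes the 4 across.
R2C1 = 3 − 1 = 2 completes the 3 down.
R2C2 = 10 − 2 = 8 completes the 10 across.

2 8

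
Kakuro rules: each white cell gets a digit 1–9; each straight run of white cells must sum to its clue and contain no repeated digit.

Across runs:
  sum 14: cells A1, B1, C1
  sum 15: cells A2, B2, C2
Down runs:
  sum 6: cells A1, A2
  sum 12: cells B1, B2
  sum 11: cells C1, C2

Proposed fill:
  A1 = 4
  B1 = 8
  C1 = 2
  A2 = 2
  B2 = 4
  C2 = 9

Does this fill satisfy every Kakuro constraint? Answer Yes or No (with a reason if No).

Across: 4+8+2=14; 2+4+9=15. Down: 4+2=6; 8+4=12; 2+9=11. No digit repeats within any run.

Yes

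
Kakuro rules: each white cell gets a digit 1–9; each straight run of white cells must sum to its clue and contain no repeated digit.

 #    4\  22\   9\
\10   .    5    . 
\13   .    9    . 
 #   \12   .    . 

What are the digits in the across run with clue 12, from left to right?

8 4

4 in 2 cells must be {1,3}.
R3C2 = 22 − 14 = 8 completes the 22 down.
R3C3 = 12 − 8 = 4 completes the 12 across.
Given what's placed, R2C3 must be 3 to fit the 13 across and 9 down.
R1C3 = 9 − 7 = 2 completes the 9 down.
R2C1 = 13 − 12 = 1 completes the 13 across.
R1C1 = 10 − 7 = 3 completes the 10 across.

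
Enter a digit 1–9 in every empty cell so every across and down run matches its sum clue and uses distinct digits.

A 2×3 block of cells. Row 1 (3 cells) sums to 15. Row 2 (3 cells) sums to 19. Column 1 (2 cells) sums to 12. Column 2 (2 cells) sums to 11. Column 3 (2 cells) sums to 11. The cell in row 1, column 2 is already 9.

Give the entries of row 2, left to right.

(2,2) = 11 − 9 = 2 completes the 11 down.
Nothing is forced directly, so branch on (1,1), whose candidates are 4 or 5. If (1,1) = 5: then (1,3) would have to be in {1} for the 15 across but in {2,3,4,5,6,7,8,9} for the 11 down — contradiction. So (1,1) = 4.
(1,3) = 15 − 13 = 2 completes the 15 across.
(2,1) = 12 − 4 = 8 completes the 12 down.
(2,3) = 19 − 10 = 9 completes the 19 across.

8 2 9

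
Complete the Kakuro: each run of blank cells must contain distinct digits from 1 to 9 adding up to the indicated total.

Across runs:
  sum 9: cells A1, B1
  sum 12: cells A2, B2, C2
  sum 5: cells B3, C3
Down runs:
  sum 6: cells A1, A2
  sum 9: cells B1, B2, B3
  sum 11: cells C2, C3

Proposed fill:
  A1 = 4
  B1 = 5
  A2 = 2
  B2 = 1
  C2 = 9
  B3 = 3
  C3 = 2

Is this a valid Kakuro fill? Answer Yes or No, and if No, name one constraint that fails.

Yes

Across: 4+5=9; 2+1+9=12; 3+2=5. Down: 4+2=6; 5+1+3=9; 9+2=11. No digit repeats within any run.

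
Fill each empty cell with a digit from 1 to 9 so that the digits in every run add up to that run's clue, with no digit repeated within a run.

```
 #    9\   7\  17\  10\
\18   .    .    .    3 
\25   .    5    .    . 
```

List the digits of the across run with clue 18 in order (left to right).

17 in 2 cells must be {8,9}.
R1C2 = 7 − 5 = 2 completes the 7 down.
R2C4 = 10 − 3 = 7 completes the 10 down.
R2C1 = 4: the only remaining digit allowed by both the 25 across and the 9 down.
R2C3 = 25 − 16 = 9 completes the 25 across.
R1C1 = 9 − 4 = 5 completes the 9 down.
R1C3 = 18 − 10 = 8 completes the 18 across.

5 2 8 3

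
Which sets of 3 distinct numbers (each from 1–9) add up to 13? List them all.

3 distinct digits from 1–9 sum between 6 and 24.

{1,3,9}; {1,4,8}; {1,5,7}; {2,3,8}; {2,4,7}; {2,5,6}; {3,4,6}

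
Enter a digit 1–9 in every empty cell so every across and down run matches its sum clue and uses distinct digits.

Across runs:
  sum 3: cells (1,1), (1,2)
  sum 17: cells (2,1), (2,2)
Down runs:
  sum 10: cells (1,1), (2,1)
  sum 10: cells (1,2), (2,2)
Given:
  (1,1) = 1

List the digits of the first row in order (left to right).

3 in 2 cells must be {1,2}; 17 in 2 cells must be {8,9}.
(1,2) = 3 − 1 = 2 completes the 3 across.
(2,1) = 10 − 1 = 9 completes the 10 down.
(2,2) = 17 − 9 = 8 completes the 17 across.

1, 2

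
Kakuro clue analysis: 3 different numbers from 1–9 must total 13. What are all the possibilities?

3 distinct digits from 1–9 sum between 6 and 24.

{1,3,9}; {1,4,8}; {1,5,7}; {2,3,8}; {2,4,7}; {2,5,6}; {3,4,6}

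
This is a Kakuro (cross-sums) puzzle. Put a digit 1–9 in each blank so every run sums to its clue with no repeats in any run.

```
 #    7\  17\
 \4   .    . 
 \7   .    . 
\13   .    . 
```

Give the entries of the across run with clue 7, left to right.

4 in 2 cells must be {1,3}; 7 in 3 cells must be {1,2,4}.
The 4 across and the 7 down share only 1, so R1C1 = 1.
R1C2 = 4 − 1 = 3 completes the 4 across.
Given what's placed, R3C1 must be 4 to fit the 13 across and 7 down.
R3C2 = 13 − 4 = 9 completes the 13 across.
R2C1 = 7 − 5 = 2 completes the 7 down.
R2C2 = 7 − 2 = 5 completes the 7 across.

2 5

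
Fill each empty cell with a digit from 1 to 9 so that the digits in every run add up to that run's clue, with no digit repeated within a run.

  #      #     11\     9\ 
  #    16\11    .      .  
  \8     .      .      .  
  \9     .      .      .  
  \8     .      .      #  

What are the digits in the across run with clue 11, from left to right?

11 in 4 cells must be {1,2,3,5}.
Nothing is forced directly, so branch on R1C2, whose candidates are 2 or 3 or 5. If R1C2 = 2: then R1C3 would have to be in {9} for the 11 across but in {1,2,3,4,5,6} for the 9 down — contradiction. If R1C2 = 3: then R1C3 would have to be in {8} for the 11 across but in {1,2,3,4,5,6} for the 9 down — contradiction. So R1C2 = 5.
R1C3 = 11 − 5 = 6 completes the 11 across.

5 6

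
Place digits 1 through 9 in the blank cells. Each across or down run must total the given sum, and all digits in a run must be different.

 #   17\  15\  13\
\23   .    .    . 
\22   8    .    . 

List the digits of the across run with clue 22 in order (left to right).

8 9 5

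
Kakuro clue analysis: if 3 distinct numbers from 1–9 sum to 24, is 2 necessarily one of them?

No

The only way to make 24 from 3 distinct digits is {7,8,9}, which does not contain 2.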